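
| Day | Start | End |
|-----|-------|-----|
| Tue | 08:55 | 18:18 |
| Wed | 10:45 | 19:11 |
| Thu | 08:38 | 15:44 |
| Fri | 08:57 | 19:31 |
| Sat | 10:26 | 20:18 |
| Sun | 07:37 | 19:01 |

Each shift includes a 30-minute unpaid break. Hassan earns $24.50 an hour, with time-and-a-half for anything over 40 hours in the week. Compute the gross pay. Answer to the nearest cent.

$1485.31

Tue: 08:55–18:18 = 9 h 23 min; less 30 min break → 8 h 53 min
Wed: 10:45–19:11 = 8 h 26 min; less 30 min break → 7 h 56 min
Thu: 08:38–15:44 = 7 h 6 min; less 30 min break → 6 h 36 min
Fri: 08:57–19:31 = 10 h 34 min; less 30 min break → 10 h 4 min
Sat: 10:26–20:18 = 9 h 52 min; less 30 min break → 9 h 22 min
Sun: 07:37–19:01 = 11 h 24 min; less 30 min break → 10 h 54 min
Total worked: 53 h 45 min = 3225 min.
Regular 40 h 0 min = 2400 min at $24.50/h; overtime 13 h 45 min = 825 min at $36.75/h.
Pay = (2400 × $24.50 + 825 × $36.75) ÷ 60 = $1485.31.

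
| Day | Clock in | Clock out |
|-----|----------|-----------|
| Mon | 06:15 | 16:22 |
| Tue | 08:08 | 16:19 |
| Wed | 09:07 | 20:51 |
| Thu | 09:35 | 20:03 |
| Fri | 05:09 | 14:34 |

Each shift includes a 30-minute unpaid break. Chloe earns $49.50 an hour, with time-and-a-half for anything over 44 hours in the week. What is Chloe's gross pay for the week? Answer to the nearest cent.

Mon: 06:15–16:22 = 10 h 7 min; less 30 min break → 9 h 37 min
Tue: 08:08–16:19 = 8 h 11 min; less 30 min break → 7 h 41 min
Wed: 09:07–20:51 = 11 h 44 min; less 30 min break → 11 h 14 min
Thu: 09:35–20:03 = 10 h 28 min; less 30 min break → 9 h 58 min
Fri: 05:09–14:34 = 9 h 25 min; less 30 min break → 8 h 55 min
Total worked: 47 h 25 min = 2845 min.
Regular 44 h 0 min = 2640 min at $49.50/h; overtime 3 h 25 min = 205 min at $74.25/h.
Pay = (2640 × $49.50 + 205 × $74.25) ÷ 60 = $2431.69.

$2431.69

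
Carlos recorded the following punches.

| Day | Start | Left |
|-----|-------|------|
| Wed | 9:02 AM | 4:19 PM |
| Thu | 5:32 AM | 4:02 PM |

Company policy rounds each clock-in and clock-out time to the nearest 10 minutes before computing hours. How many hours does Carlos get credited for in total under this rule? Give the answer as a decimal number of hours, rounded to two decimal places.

17.83 hours

Wed: in 9:02 AM→9:00 AM, out 4:19 PM→4:20 PM; 7 h 20 min
Thu: in 5:32 AM→5:30 AM, out 4:02 PM→4:00 PM; 10 h 30 min
Total credited: 17 h 50 min.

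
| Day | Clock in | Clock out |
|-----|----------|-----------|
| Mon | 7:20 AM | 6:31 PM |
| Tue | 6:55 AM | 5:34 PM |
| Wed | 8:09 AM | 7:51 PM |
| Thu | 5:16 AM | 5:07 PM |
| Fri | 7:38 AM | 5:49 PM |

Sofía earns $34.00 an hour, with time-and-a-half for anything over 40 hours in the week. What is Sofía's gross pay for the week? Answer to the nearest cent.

Mon: 7:20 AM–6:31 PM = 11 h 11 min
Tue: 6:55 AM–5:34 PM = 10 h 39 min
Wed: 8:09 AM–7:51 PM = 11 h 42 min
Thu: 5:16 AM–5:07 PM = 11 h 51 min
Fri: 7:38 AM–5:49 PM = 10 h 11 min
Total worked: 55 h 34 min = 3334 min.
Regular 40 h 0 min = 2400 min at $34.00/h; overtime 15 h 34 min = 934 min at $51.00/h.
Pay = (2400 × $34.00 + 934 × $51.00) ÷ 60 = $2153.90.

$2153.90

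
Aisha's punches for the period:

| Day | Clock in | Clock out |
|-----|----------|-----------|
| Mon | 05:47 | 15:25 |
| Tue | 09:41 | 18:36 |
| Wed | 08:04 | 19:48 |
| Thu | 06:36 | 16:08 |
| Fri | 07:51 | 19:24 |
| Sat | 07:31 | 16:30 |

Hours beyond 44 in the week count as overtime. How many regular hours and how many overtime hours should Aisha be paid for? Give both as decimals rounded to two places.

Regular 44.00 hours, overtime 16.35 hours

Mon: 05:47–15:25 = 9 h 38 min
Tue: 09:41–18:36 = 8 h 55 min
Wed: 08:04–19:48 = 11 h 44 min
Thu: 06:36–16:08 = 9 h 32 min
Fri: 07:51–19:24 = 11 h 33 min
Sat: 07:31–16:30 = 8 h 59 min
Total worked: 60 h 21 min = 60.35 h.
Threshold 44 h → overtime 16 h 21 min, regular 44 h 0 min.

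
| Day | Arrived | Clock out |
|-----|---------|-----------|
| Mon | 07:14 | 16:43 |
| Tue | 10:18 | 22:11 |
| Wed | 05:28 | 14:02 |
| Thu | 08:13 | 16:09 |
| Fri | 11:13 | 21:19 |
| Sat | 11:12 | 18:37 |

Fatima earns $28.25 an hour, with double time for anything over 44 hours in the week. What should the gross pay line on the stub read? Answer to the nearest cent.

Mon: 07:14–16:43 = 9 h 29 min
Tue: 10:18–22:11 = 11 h 53 min
Wed: 05:28–14:02 = 8 h 34 min
Thu: 08:13–16:09 = 7 h 56 min
Fri: 11:13–21:19 = 10 h 6 min
Sat: 11:12–18:37 = 7 h 25 min
Total worked: 55 h 23 min = 3323 min.
Regular 44 h 0 min = 2640 min at $28.25/h; overtime 11 h 23 min = 683 min at $56.50/h.
Pay = (2640 × $28.25 + 683 × $56.50) ÷ 60 = $1886.16.

$1886.16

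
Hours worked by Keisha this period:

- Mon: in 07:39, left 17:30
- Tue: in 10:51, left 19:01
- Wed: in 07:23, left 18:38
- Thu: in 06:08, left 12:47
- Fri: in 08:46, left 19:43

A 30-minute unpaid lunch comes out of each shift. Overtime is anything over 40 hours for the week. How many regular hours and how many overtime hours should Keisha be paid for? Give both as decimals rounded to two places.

Regular 40.00 hours, overtime 4.37 hours

Mon: 07:39–17:30 = 9 h 51 min; less 30 min break → 9 h 21 min
Tue: 10:51–19:01 = 8 h 10 min; less 30 min break → 7 h 40 min
Wed: 07:23–18:38 = 11 h 15 min; less 30 min break → 10 h 45 min
Thu: 06:08–12:47 = 6 h 39 min; less 30 min break → 6 h 9 min
Fri: 08:46–19:43 = 10 h 57 min; less 30 min break → 10 h 27 min
Total worked: 44 h 22 min = 44.37 h.
Threshold 40 h → overtime 4 h 22 min, regular 40 h 0 min.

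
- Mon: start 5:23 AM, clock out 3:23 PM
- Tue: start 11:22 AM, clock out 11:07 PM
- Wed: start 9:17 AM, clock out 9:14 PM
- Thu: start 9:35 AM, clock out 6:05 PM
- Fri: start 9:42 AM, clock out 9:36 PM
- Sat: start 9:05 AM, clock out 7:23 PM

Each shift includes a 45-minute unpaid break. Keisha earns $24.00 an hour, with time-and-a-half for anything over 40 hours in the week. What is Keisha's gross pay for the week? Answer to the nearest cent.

Mon: 5:23 AM–3:23 PM = 10 h 0 min; less 45 min break → 9 h 15 min
Tue: 11:22 AM–11:07 PM = 11 h 45 min; less 45 min break → 11 h 0 min
Wed: 9:17 AM–9:14 PM = 11 h 57 min; less 45 min break → 11 h 12 min
Thu: 9:35 AM–6:05 PM = 8 h 30 min; less 45 min break → 7 h 45 min
Fri: 9:42 AM–9:36 PM = 11 h 54 min; less 45 min break → 11 h 9 min
Sat: 9:05 AM–7:23 PM = 10 h 18 min; less 45 min break → 9 h 33 min
Total worked: 59 h 54 min = 3594 min.
Regular 40 h 0 min = 2400 min at $24.00/h; overtime 19 h 54 min = 1194 min at $36.00/h.
Pay = (2400 × $24.00 + 1194 × $36.00) ÷ 60 = $1676.40.

$1676.40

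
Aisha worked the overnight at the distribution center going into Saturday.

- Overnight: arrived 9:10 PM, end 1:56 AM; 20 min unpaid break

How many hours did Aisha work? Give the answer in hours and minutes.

4 h 26 min

Overnight: 9:10 PM → midnight = 2 h 50 min; midnight → 1:56 AM = 1 h 56 min; span 4 h 46 min; less 20 min break → 4 h 26 min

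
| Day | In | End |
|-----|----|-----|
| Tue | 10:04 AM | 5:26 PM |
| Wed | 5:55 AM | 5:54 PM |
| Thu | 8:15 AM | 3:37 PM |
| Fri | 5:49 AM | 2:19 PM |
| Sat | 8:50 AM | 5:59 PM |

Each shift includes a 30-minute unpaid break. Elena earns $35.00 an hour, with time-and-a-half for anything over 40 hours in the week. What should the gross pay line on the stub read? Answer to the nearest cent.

Tue: 10:04 AM–5:26 PM = 7 h 22 min; less 30 min break → 6 h 52 min
Wed: 5:55 AM–5:54 PM = 11 h 59 min; less 30 min break → 11 h 29 min
Thu: 8:15 AM–3:37 PM = 7 h 22 min; less 30 min break → 6 h 52 min
Fri: 5:49 AM–2:19 PM = 8 h 30 min; less 30 min break → 8 h 0 min
Sat: 8:50 AM–5:59 PM = 9 h 9 min; less 30 min break → 8 h 39 min
Total worked: 41 h 52 min = 2512 min.
Regular 40 h 0 min = 2400 min at $35.00/h; overtime 1 h 52 min = 112 min at $52.50/h.
Pay = (2400 × $35.00 + 112 × $52.50) ÷ 60 = $1498.00.

$1498.00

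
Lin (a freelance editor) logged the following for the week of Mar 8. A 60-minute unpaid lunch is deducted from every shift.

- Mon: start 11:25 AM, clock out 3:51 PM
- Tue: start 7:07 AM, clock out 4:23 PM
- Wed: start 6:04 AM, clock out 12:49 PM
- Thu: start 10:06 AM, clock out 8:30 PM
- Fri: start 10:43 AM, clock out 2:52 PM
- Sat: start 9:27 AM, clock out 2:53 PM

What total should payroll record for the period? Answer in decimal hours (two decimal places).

Mon: 11:25 AM–3:51 PM = 4 h 26 min; less 60 min break → 3 h 26 min
Tue: 7:07 AM–4:23 PM = 9 h 16 min; less 60 min break → 8 h 16 min
Wed: 6:04 AM–12:49 PM = 6 h 45 min; less 60 min break → 5 h 45 min
Thu: 10:06 AM–8:30 PM = 10 h 24 min; less 60 min break → 9 h 24 min
Fri: 10:43 AM–2:52 PM = 4 h 9 min; less 60 min break → 3 h 9 min
Sat: 9:27 AM–2:53 PM = 5 h 26 min; less 60 min break → 4 h 26 min
Total: 3 h 26 min + 8 h 16 min + 5 h 45 min + 9 h 24 min + 3 h 9 min + 4 h 26 min = 34 h 26 min.

34.43 hours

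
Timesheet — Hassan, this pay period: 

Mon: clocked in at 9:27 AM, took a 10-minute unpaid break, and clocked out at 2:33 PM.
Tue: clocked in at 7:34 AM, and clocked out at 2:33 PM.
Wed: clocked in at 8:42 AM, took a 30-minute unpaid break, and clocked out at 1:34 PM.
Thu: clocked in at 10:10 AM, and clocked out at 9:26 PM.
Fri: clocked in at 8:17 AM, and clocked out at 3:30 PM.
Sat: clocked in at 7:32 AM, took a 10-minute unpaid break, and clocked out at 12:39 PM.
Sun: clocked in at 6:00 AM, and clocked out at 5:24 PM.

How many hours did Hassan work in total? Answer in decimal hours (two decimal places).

51.12 hours

Mon: 9:27 AM–2:33 PM = 5 h 6 min; less 10 min break → 4 h 56 min
Tue: 7:34 AM–2:33 PM = 6 h 59 min
Wed: 8:42 AM–1:34 PM = 4 h 52 min; less 30 min break → 4 h 22 min
Thu: 10:10 AM–9:26 PM = 11 h 16 min
Fri: 8:17 AM–3:30 PM = 7 h 13 min
Sat: 7:32 AM–12:39 PM = 5 h 7 min; less 10 min break → 4 h 57 min
Sun: 6:00 AM–5:24 PM = 11 h 24 min
Total: 4 h 56 min + 6 h 59 min + 4 h 22 min + 11 h 16 min + 7 h 13 min + 4 h 57 min + 11 h 24 min = 51 h 7 min.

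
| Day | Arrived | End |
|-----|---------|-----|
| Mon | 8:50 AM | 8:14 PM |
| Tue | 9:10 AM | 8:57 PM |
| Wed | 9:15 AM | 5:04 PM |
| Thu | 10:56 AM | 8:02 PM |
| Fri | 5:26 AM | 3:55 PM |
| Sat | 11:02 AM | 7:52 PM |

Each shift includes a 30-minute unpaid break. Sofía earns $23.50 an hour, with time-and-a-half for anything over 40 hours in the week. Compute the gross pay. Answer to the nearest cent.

$1518.69

Mon: 8:50 AM–8:14 PM = 11 h 24 min; less 30 min break → 10 h 54 min
Tue: 9:10 AM–8:57 PM = 11 h 47 min; less 30 min break → 11 h 17 min
Wed: 9:15 AM–5:04 PM = 7 h 49 min; less 30 min break → 7 h 19 min
Thu: 10:56 AM–8:02 PM = 9 h 6 min; less 30 min break → 8 h 36 min
Fri: 5:26 AM–3:55 PM = 10 h 29 min; less 30 min break → 9 h 59 min
Sat: 11:02 AM–7:52 PM = 8 h 50 min; less 30 min break → 8 h 20 min
Total worked: 56 h 25 min = 3385 min.
Regular 40 h 0 min = 2400 min at $23.50/h; overtime 16 h 25 min = 985 min at $35.25/h.
Pay = (2400 × $23.50 + 985 × $35.25) ÷ 60 = $1518.69.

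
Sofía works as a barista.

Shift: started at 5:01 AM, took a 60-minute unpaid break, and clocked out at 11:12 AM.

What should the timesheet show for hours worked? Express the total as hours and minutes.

5 h 11 min

Shift: 5:01 AM–11:12 AM = 6 h 11 min; less 60 min break → 5 h 11 min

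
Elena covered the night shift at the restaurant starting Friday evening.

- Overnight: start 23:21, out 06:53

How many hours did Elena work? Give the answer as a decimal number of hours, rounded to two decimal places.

Overnight: 23:21 → midnight = 0 h 39 min; midnight → 06:53 = 6 h 53 min; span 7 h 32 min

7.53 hours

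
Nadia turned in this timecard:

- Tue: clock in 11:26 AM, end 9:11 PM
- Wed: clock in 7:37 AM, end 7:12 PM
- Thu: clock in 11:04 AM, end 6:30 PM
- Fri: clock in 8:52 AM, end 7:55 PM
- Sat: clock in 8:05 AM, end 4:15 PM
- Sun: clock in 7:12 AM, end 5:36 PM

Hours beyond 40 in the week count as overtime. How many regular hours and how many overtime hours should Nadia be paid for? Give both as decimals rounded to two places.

Tue: 11:26 AM–9:11 PM = 9 h 45 min
Wed: 7:37 AM–7:12 PM = 11 h 35 min
Thu: 11:04 AM–6:30 PM = 7 h 26 min
Fri: 8:52 AM–7:55 PM = 11 h 3 min
Sat: 8:05 AM–4:15 PM = 8 h 10 min
Sun: 7:12 AM–5:36 PM = 10 h 24 min
Total worked: 58 h 23 min = 58.38 h.
Threshold 40 h → overtime 18 h 23 min, regular 40 h 0 min.

Regular 40.00 hours, overtime 18.38 hours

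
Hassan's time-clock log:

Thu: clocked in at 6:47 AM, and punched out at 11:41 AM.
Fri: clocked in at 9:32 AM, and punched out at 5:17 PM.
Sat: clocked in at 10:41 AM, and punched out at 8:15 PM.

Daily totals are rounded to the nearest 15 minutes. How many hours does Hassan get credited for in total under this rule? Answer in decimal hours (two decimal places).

22.25 hours

Thu: 6:47 AM–11:41 AM = 4 h 54 min → rounds to 5 h 0 min
Fri: 9:32 AM–5:17 PM = 7 h 45 min → rounds to 7 h 45 min
Sat: 10:41 AM–8:15 PM = 9 h 34 min → rounds to 9 h 30 min
Total credited: 22 h 15 min.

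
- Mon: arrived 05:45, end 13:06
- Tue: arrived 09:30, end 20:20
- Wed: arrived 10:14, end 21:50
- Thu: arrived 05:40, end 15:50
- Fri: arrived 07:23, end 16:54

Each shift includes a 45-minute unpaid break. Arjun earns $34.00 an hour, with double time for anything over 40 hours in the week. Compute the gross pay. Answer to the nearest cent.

Mon: 05:45–13:06 = 7 h 21 min; less 45 min break → 6 h 36 min
Tue: 09:30–20:20 = 10 h 50 min; less 45 min break → 10 h 5 min
Wed: 10:14–21:50 = 11 h 36 min; less 45 min break → 10 h 51 min
Thu: 05:40–15:50 = 10 h 10 min; less 45 min break → 9 h 25 min
Fri: 07:23–16:54 = 9 h 31 min; less 45 min break → 8 h 46 min
Total worked: 45 h 43 min = 2743 min.
Regular 40 h 0 min = 2400 min at $34.00/h; overtime 5 h 43 min = 343 min at $68.00/h.
Pay = (2400 × $34.00 + 343 × $68.00) ÷ 60 = $1748.73.

$1748.73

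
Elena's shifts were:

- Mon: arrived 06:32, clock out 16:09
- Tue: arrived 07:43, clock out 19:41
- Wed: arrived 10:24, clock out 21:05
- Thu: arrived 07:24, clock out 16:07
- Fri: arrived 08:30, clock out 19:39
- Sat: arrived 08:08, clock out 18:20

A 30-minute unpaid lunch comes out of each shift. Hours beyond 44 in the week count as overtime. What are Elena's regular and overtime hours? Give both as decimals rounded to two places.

Mon: 06:32–16:09 = 9 h 37 min; less 30 min break → 9 h 7 min
Tue: 07:43–19:41 = 11 h 58 min; less 30 min break → 11 h 28 min
Wed: 10:24–21:05 = 10 h 41 min; less 30 min break → 10 h 11 min
Thu: 07:24–16:07 = 8 h 43 min; less 30 min break → 8 h 13 min
Fri: 08:30–19:39 = 11 h 9 min; less 30 min break → 10 h 39 min
Sat: 08:08–18:20 = 10 h 12 min; less 30 min break → 9 h 42 min
Total worked: 59 h 20 min = 59.33 h.
Threshold 44 h → overtime 15 h 20 min, regular 44 h 0 min.

Regular 44.00 hours, overtime 15.33 hours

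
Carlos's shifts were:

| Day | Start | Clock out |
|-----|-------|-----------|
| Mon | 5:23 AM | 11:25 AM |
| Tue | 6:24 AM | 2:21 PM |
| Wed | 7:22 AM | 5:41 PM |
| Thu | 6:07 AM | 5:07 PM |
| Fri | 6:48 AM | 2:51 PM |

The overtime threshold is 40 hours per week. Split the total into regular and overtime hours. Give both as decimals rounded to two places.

Regular 40.00 hours, overtime 3.35 hours

Mon: 5:23 AM–11:25 AM = 6 h 2 min
Tue: 6:24 AM–2:21 PM = 7 h 57 min
Wed: 7:22 AM–5:41 PM = 10 h 19 min
Thu: 6:07 AM–5:07 PM = 11 h 0 min
Fri: 6:48 AM–2:51 PM = 8 h 3 min
Total worked: 43 h 21 min = 43.35 h.
Threshold 40 h → overtime 3 h 21 min, regular 40 h 0 min.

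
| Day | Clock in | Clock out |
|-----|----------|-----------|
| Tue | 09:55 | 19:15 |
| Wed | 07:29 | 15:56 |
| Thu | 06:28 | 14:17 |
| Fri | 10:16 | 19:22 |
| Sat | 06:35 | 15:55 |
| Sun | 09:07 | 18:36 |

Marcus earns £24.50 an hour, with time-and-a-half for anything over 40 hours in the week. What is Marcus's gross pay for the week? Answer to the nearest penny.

£1476.74

Tue: 09:55–19:15 = 9 h 20 min
Wed: 07:29–15:56 = 8 h 27 min
Thu: 06:28–14:17 = 7 h 49 min
Fri: 10:16–19:22 = 9 h 6 min
Sat: 06:35–15:55 = 9 h 20 min
Sun: 09:07–18:36 = 9 h 29 min
Total worked: 53 h 31 min = 3211 min.
Regular 40 h 0 min = 2400 min at £24.50/h; overtime 13 h 31 min = 811 min at £36.75/h.
Pay = (2400 × £24.50 + 811 × £36.75) ÷ 60 = £1476.74.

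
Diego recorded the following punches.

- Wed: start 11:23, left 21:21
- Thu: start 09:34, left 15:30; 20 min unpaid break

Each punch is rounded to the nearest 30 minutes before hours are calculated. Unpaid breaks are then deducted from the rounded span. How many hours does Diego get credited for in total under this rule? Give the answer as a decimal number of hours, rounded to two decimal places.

15.67 hours

Wed: in 11:23→11:30, out 21:21→21:30; 10 h 0 min
Thu: in 09:34→09:30, out 15:30→15:30; 6 h 0 min − 20 min = 5 h 40 min
Total credited: 15 h 40 min.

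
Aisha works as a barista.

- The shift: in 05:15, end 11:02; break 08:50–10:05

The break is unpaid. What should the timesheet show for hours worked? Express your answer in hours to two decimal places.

The shift: 05:15–11:02 = 5 h 47 min; less 75 min break → 4 h 32 min

4.53 hours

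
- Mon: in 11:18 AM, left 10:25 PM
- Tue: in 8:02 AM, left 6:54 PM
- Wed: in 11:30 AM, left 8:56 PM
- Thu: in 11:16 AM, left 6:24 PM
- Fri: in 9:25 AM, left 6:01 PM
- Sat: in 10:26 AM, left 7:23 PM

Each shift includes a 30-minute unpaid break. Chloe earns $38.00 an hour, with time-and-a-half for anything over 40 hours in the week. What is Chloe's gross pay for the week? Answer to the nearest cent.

$2266.70

Mon: 11:18 AM–10:25 PM = 11 h 7 min; less 30 min break → 10 h 37 min
Tue: 8:02 AM–6:54 PM = 10 h 52 min; less 30 min break → 10 h 22 min
Wed: 11:30 AM–8:56 PM = 9 h 26 min; less 30 min break → 8 h 56 min
Thu: 11:16 AM–6:24 PM = 7 h 8 min; less 30 min break → 6 h 38 min
Fri: 9:25 AM–6:01 PM = 8 h 36 min; less 30 min break → 8 h 6 min
Sat: 10:26 AM–7:23 PM = 8 h 57 min; less 30 min break → 8 h 27 min
Total worked: 53 h 6 min = 3186 min.
Regular 40 h 0 min = 2400 min at $38.00/h; overtime 13 h 6 min = 786 min at $57.00/h.
Pay = (2400 × $38.00 + 786 × $57.00) ÷ 60 = $2266.70.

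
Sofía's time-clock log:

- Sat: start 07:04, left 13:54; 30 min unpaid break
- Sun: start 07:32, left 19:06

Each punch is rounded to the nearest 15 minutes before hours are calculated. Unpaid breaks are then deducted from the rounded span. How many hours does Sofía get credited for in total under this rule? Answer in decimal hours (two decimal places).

18.00 hours

Sat: in 07:04→07:00, out 13:54→14:00; 7 h 0 min − 30 min = 6 h 30 min
Sun: in 07:32→07:30, out 19:06→19:00; 11 h 30 min
Total credited: 18 h 0 min.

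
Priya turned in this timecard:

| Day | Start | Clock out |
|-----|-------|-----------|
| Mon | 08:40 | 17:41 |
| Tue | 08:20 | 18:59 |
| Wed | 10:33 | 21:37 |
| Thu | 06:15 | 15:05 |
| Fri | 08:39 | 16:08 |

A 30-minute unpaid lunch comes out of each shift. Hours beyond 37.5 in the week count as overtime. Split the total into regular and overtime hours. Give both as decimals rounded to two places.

Mon: 08:40–17:41 = 9 h 1 min; less 30 min break → 8 h 31 min
Tue: 08:20–18:59 = 10 h 39 min; less 30 min break → 10 h 9 min
Wed: 10:33–21:37 = 11 h 4 min; less 30 min break → 10 h 34 min
Thu: 06:15–15:05 = 8 h 50 min; less 30 min break → 8 h 20 min
Fri: 08:39–16:08 = 7 h 29 min; less 30 min break → 6 h 59 min
Total worked: 44 h 33 min = 44.55 h.
Threshold 37.5 h → overtime 7 h 3 min, regular 37 h 30 min.

Regular 37.50 hours, overtime 7.05 hours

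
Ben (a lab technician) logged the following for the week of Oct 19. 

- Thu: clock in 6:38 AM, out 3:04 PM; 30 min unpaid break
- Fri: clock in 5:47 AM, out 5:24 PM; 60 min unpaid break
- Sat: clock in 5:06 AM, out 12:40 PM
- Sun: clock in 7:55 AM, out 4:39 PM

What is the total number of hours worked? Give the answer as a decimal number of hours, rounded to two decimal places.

Thu: 6:38 AM–3:04 PM = 8 h 26 min; less 30 min break → 7 h 56 min
Fri: 5:47 AM–5:24 PM = 11 h 37 min; less 60 min break → 10 h 37 min
Sat: 5:06 AM–12:40 PM = 7 h 34 min
Sun: 7:55 AM–4:39 PM = 8 h 44 min
Total: 7 h 56 min + 10 h 37 min + 7 h 34 min + 8 h 44 min = 34 h 51 min.

34.85 hours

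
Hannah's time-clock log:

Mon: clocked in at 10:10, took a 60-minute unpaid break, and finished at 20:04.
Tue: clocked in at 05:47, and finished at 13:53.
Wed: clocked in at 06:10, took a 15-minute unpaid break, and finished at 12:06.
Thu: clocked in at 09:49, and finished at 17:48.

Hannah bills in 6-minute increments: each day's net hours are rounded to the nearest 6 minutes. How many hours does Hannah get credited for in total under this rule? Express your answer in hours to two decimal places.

30.70 hours

Mon: 10:10–20:04 = 9 h 54 min − 60 min = 8 h 54 min → rounds to 8 h 54 min
Tue: 05:47–13:53 = 8 h 6 min → rounds to 8 h 6 min
Wed: 06:10–12:06 = 5 h 56 min − 15 min = 5 h 41 min → rounds to 5 h 42 min
Thu: 09:49–17:48 = 7 h 59 min → rounds to 8 h 0 min
Total credited: 30 h 42 min.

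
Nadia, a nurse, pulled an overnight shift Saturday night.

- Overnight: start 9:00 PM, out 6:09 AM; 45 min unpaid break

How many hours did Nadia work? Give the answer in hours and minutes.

Overnight: 9:00 PM → midnight = 3 h 0 min; midnight → 6:09 AM = 6 h 9 min; span 9 h 9 min; less 45 min break → 8 h 24 min

8 h 24 min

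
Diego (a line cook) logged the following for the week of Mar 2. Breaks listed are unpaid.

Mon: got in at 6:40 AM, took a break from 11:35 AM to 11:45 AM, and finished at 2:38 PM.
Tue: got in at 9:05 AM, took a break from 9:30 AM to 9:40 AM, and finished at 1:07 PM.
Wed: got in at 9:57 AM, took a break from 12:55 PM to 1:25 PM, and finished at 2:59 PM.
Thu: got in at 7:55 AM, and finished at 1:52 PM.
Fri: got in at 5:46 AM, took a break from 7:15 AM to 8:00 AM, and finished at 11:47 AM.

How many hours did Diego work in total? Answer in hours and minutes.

Mon: 6:40 AM–2:38 PM = 7 h 58 min; less 10 min break → 7 h 48 min
Tue: 9:05 AM–1:07 PM = 4 h 2 min; less 10 min break → 3 h 52 min
Wed: 9:57 AM–2:59 PM = 5 h 2 min; less 30 min break → 4 h 32 min
Thu: 7:55 AM–1:52 PM = 5 h 57 min
Fri: 5:46 AM–11:47 AM = 6 h 1 min; less 45 min break → 5 h 16 min
Total: 7 h 48 min + 3 h 52 min + 4 h 32 min + 5 h 57 min + 5 h 16 min = 27 h 25 min.

27 h 25 min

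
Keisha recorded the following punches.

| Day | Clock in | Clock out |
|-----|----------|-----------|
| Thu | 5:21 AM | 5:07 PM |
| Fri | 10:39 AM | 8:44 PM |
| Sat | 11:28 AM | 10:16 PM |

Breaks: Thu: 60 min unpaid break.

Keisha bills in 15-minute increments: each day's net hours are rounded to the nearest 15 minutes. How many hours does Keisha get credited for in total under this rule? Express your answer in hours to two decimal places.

31.50 hours

Thu: 5:21 AM–5:07 PM = 11 h 46 min − 60 min = 10 h 46 min → rounds to 10 h 45 min
Fri: 10:39 AM–8:44 PM = 10 h 5 min → rounds to 10 h 0 min
Sat: 11:28 AM–10:16 PM = 10 h 48 min → rounds to 10 h 45 min
Total credited: 31 h 30 min.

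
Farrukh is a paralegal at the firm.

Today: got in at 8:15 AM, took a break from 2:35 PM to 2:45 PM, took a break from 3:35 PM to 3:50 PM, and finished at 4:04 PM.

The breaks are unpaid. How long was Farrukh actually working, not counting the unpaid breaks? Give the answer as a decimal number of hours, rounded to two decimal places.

7.40 hours

Today: 8:15 AM–4:04 PM = 7 h 49 min; less 25 min break → 7 h 24 min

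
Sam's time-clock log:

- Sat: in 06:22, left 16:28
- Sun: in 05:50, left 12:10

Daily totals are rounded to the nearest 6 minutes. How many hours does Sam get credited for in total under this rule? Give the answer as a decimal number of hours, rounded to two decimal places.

16.40 hours

Sat: 06:22–16:28 = 10 h 6 min → rounds to 10 h 6 min
Sun: 05:50–12:10 = 6 h 20 min → rounds to 6 h 18 min
Total credited: 16 h 24 min.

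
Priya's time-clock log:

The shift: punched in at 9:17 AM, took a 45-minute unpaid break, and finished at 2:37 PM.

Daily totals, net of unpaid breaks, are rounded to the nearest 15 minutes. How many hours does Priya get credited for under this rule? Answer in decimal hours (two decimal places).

The shift: 9:17 AM–2:37 PM = 5 h 20 min − 45 min = 4 h 35 min → rounds to 4 h 30 min

4.50 hours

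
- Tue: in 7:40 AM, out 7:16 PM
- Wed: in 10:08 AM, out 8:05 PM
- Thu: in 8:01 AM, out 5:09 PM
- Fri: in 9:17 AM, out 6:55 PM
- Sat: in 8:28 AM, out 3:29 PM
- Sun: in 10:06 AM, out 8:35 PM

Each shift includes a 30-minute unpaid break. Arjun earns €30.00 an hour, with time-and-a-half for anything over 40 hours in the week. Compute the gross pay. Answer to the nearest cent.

Tue: 7:40 AM–7:16 PM = 11 h 36 min; less 30 min break → 11 h 6 min
Wed: 10:08 AM–8:05 PM = 9 h 57 min; less 30 min break → 9 h 27 min
Thu: 8:01 AM–5:09 PM = 9 h 8 min; less 30 min break → 8 h 38 min
Fri: 9:17 AM–6:55 PM = 9 h 38 min; less 30 min break → 9 h 8 min
Sat: 8:28 AM–3:29 PM = 7 h 1 min; less 30 min break → 6 h 31 min
Sun: 10:06 AM–8:35 PM = 10 h 29 min; less 30 min break → 9 h 59 min
Total worked: 54 h 49 min = 3289 min.
Regular 40 h 0 min = 2400 min at €30.00/h; overtime 14 h 49 min = 889 min at €45.00/h.
Pay = (2400 × €30.00 + 889 × €45.00) ÷ 60 = €1866.75.

€1866.75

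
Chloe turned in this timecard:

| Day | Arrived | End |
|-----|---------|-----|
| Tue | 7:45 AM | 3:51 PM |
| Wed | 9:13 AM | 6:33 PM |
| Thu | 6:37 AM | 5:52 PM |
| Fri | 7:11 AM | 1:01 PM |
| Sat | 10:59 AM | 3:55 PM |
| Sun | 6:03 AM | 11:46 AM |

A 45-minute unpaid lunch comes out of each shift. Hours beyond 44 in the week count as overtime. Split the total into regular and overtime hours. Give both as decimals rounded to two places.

Tue: 7:45 AM–3:51 PM = 8 h 6 min; less 45 min break → 7 h 21 min
Wed: 9:13 AM–6:33 PM = 9 h 20 min; less 45 min break → 8 h 35 min
Thu: 6:37 AM–5:52 PM = 11 h 15 min; less 45 min break → 10 h 30 min
Fri: 7:11 AM–1:01 PM = 5 h 50 min; less 45 min break → 5 h 5 min
Sat: 10:59 AM–3:55 PM = 4 h 56 min; less 45 min break → 4 h 11 min
Sun: 6:03 AM–11:46 AM = 5 h 43 min; less 45 min break → 4 h 58 min
Total worked: 40 h 40 min = 40.67 h.
Threshold 44 h → overtime 0 h 0 min, regular 40 h 40 min.

Regular 40.67 hours, overtime 0.00 hours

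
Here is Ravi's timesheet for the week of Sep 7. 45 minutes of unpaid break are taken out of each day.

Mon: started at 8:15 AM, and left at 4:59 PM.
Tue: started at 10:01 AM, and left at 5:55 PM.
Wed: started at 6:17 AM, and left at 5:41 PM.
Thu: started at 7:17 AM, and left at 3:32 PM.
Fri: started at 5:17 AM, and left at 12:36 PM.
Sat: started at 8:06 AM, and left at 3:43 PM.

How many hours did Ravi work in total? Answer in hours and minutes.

Mon: 8:15 AM–4:59 PM = 8 h 44 min; less 45 min break → 7 h 59 min
Tue: 10:01 AM–5:55 PM = 7 h 54 min; less 45 min break → 7 h 9 min
Wed: 6:17 AM–5:41 PM = 11 h 24 min; less 45 min break → 10 h 39 min
Thu: 7:17 AM–3:32 PM = 8 h 15 min; less 45 min break → 7 h 30 min
Fri: 5:17 AM–12:36 PM = 7 h 19 min; less 45 min break → 6 h 34 min
Sat: 8:06 AM–3:43 PM = 7 h 37 min; less 45 min break → 6 h 52 min
Total: 7 h 59 min + 7 h 9 min + 10 h 39 min + 7 h 30 min + 6 h 34 min + 6 h 52 min = 46 h 43 min.

46 h 43 min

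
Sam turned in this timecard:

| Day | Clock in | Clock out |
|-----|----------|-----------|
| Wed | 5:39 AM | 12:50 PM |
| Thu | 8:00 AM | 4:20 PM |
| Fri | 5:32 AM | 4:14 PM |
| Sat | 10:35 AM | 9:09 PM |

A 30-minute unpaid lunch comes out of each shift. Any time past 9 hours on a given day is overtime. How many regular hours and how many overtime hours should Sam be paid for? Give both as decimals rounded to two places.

Regular 32.52 hours, overtime 2.27 hours

Wed: 5:39 AM–12:50 PM = 7 h 11 min; less 30 min break → 6 h 41 min
Thu: 8:00 AM–4:20 PM = 8 h 20 min; less 30 min break → 7 h 50 min
Fri: 5:32 AM–4:14 PM = 10 h 42 min; less 30 min break → 10 h 12 min
Sat: 10:35 AM–9:09 PM = 10 h 34 min; less 30 min break → 10 h 4 min
Wed reg 6 h 41 min / OT 0 h 0 min; Thu reg 7 h 50 min / OT 0 h 0 min; Fri reg 9 h 0 min / OT 1 h 12 min; Sat reg 9 h 0 min / OT 1 h 4 min.
Totals: regular 32 h 31 min, overtime 2 h 16 min.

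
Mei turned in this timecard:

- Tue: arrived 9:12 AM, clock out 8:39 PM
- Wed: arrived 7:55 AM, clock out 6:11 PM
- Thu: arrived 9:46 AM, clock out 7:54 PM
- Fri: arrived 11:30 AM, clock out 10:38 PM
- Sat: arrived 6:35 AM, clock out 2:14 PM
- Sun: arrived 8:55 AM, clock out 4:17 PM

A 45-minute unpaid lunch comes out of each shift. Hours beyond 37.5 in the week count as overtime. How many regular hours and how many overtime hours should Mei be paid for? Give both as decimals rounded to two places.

Tue: 9:12 AM–8:39 PM = 11 h 27 min; less 45 min break → 10 h 42 min
Wed: 7:55 AM–6:11 PM = 10 h 16 min; less 45 min break → 9 h 31 min
Thu: 9:46 AM–7:54 PM = 10 h 8 min; less 45 min break → 9 h 23 min
Fri: 11:30 AM–10:38 PM = 11 h 8 min; less 45 min break → 10 h 23 min
Sat: 6:35 AM–2:14 PM = 7 h 39 min; less 45 min break → 6 h 54 min
Sun: 8:55 AM–4:17 PM = 7 h 22 min; less 45 min break → 6 h 37 min
Total worked: 53 h 30 min = 53.50 h.
Threshold 37.5 h → overtime 16 h 0 min, regular 37 h 30 min.

Regular 37.50 hours, overtime 16.00 hours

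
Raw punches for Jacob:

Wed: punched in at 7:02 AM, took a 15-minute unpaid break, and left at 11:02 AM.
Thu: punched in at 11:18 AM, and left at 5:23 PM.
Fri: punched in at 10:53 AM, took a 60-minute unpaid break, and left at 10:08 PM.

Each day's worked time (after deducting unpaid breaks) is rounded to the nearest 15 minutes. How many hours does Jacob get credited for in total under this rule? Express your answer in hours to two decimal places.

20.00 hours

Wed: 7:02 AM–11:02 AM = 4 h 0 min − 15 min = 3 h 45 min → rounds to 3 h 45 min
Thu: 11:18 AM–5:23 PM = 6 h 5 min → rounds to 6 h 0 min
Fri: 10:53 AM–10:08 PM = 11 h 15 min − 60 min = 10 h 15 min → rounds to 10 h 15 min
Total credited: 20 h 0 min.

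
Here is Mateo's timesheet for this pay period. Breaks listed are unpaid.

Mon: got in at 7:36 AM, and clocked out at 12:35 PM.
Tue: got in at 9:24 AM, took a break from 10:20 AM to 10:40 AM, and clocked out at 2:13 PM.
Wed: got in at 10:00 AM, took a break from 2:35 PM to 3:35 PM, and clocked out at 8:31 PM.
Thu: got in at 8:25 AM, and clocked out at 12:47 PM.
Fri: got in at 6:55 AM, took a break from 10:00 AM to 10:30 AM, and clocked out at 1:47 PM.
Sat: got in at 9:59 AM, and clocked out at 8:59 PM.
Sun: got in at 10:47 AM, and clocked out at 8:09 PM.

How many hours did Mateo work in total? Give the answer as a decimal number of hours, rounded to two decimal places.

50.08 hours

Mon: 7:36 AM–12:35 PM = 4 h 59 min
Tue: 9:24 AM–2:13 PM = 4 h 49 min; less 20 min break → 4 h 29 min
Wed: 10:00 AM–8:31 PM = 10 h 31 min; less 60 min break → 9 h 31 min
Thu: 8:25 AM–12:47 PM = 4 h 22 min
Fri: 6:55 AM–1:47 PM = 6 h 52 min; less 30 min break → 6 h 22 min
Sat: 9:59 AM–8:59 PM = 11 h 0 min
Sun: 10:47 AM–8:09 PM = 9 h 22 min
Total: 4 h 59 min + 4 h 29 min + 9 h 31 min + 4 h 22 min + 6 h 22 min + 11 h 0 min + 9 h 22 min = 50 h 5 min.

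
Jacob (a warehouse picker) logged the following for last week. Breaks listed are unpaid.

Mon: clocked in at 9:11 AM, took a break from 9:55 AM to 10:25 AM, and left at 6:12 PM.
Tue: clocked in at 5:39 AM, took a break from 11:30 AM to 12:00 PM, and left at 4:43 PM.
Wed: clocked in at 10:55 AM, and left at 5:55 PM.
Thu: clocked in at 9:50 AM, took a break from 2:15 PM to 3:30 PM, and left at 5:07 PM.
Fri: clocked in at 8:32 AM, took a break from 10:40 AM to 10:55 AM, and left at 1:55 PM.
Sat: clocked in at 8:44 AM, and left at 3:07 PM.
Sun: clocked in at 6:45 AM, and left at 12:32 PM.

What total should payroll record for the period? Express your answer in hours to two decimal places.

Mon: 9:11 AM–6:12 PM = 9 h 1 min; less 30 min break → 8 h 31 min
Tue: 5:39 AM–4:43 PM = 11 h 4 min; less 30 min break → 10 h 34 min
Wed: 10:55 AM–5:55 PM = 7 h 0 min
Thu: 9:50 AM–5:07 PM = 7 h 17 min; less 75 min break → 6 h 2 min
Fri: 8:32 AM–1:55 PM = 5 h 23 min; less 15 min break → 5 h 8 min
Sat: 8:44 AM–3:07 PM = 6 h 23 min
Sun: 6:45 AM–12:32 PM = 5 h 47 min
Total: 8 h 31 min + 10 h 34 min + 7 h 0 min + 6 h 2 min + 5 h 8 min + 6 h 23 min + 5 h 47 min = 49 h 25 min.

49.42 hours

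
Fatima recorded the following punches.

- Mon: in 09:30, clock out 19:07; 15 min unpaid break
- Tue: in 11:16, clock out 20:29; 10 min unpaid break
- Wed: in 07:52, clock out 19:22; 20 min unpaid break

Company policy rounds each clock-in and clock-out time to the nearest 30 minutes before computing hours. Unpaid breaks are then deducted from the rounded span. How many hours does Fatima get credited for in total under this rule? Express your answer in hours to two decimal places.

Mon: in 09:30→09:30, out 19:07→19:00; 9 h 30 min − 15 min = 9 h 15 min
Tue: in 11:16→11:30, out 20:29→20:30; 9 h 0 min − 10 min = 8 h 50 min
Wed: in 07:52→08:00, out 19:22→19:30; 11 h 30 min − 20 min = 11 h 10 min
Total credited: 29 h 15 min.

29.25 hours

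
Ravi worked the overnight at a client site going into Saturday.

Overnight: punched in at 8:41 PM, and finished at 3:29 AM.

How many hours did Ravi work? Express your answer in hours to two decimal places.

6.80 hours

Overnight: 8:41 PM → midnight = 3 h 19 min; midnight → 3:29 AM = 3 h 29 min; span 6 h 48 min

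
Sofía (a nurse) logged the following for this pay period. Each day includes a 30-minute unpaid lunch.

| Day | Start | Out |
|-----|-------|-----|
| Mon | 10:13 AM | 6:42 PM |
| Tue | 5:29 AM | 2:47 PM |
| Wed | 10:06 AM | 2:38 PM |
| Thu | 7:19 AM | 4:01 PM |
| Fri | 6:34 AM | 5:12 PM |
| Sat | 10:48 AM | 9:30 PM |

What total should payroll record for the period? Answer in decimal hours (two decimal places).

49.35 hours

Mon: 10:13 AM–6:42 PM = 8 h 29 min; less 30 min break → 7 h 59 min
Tue: 5:29 AM–2:47 PM = 9 h 18 min; less 30 min break → 8 h 48 min
Wed: 10:06 AM–2:38 PM = 4 h 32 min; less 30 min break → 4 h 2 min
Thu: 7:19 AM–4:01 PM = 8 h 42 min; less 30 min break → 8 h 12 min
Fri: 6:34 AM–5:12 PM = 10 h 38 min; less 30 min break → 10 h 8 min
Sat: 10:48 AM–9:30 PM = 10 h 42 min; less 30 min break → 10 h 12 min
Total: 7 h 59 min + 8 h 48 min + 4 h 2 min + 8 h 12 min + 10 h 8 min + 10 h 12 min = 49 h 21 min.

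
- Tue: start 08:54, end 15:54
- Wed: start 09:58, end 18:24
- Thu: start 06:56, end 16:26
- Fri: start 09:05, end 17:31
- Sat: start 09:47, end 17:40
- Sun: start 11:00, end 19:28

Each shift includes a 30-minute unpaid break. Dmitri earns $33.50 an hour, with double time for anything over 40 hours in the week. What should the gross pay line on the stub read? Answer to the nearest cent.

$1790.02

Tue: 08:54–15:54 = 7 h 0 min; less 30 min break → 6 h 30 min
Wed: 09:58–18:24 = 8 h 26 min; less 30 min break → 7 h 56 min
Thu: 06:56–16:26 = 9 h 30 min; less 30 min break → 9 h 0 min
Fri: 09:05–17:31 = 8 h 26 min; less 30 min break → 7 h 56 min
Sat: 09:47–17:40 = 7 h 53 min; less 30 min break → 7 h 23 min
Sun: 11:00–19:28 = 8 h 28 min; less 30 min break → 7 h 58 min
Total worked: 46 h 43 min = 2803 min.
Regular 40 h 0 min = 2400 min at $33.50/h; overtime 6 h 43 min = 403 min at $67.00/h.
Pay = (2400 × $33.50 + 403 × $67.00) ÷ 60 = $1790.02.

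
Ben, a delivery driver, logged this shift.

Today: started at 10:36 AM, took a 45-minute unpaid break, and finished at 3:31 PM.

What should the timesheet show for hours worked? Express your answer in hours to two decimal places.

4.17 hours

Today: 10:36 AM–3:31 PM = 4 h 55 min; less 45 min break → 4 h 10 min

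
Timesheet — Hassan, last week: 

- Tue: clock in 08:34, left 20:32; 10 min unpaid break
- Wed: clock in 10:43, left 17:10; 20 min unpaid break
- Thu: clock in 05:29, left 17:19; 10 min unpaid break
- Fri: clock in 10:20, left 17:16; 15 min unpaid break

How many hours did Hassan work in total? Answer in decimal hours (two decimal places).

36.27 hours

Tue: 08:34–20:32 = 11 h 58 min; less 10 min break → 11 h 48 min
Wed: 10:43–17:10 = 6 h 27 min; less 20 min break → 6 h 7 min
Thu: 05:29–17:19 = 11 h 50 min; less 10 min break → 11 h 40 min
Fri: 10:20–17:16 = 6 h 56 min; less 15 min break → 6 h 41 min
Total: 11 h 48 min + 6 h 7 min + 11 h 40 min + 6 h 41 min = 36 h 16 min.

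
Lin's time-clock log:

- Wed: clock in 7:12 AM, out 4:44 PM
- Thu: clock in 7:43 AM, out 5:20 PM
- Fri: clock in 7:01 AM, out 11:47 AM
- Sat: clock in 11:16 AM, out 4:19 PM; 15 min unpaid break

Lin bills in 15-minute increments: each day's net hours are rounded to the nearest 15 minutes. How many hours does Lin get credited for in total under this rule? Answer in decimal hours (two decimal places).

Wed: 7:12 AM–4:44 PM = 9 h 32 min → rounds to 9 h 30 min
Thu: 7:43 AM–5:20 PM = 9 h 37 min → rounds to 9 h 30 min
Fri: 7:01 AM–11:47 AM = 4 h 46 min → rounds to 4 h 45 min
Sat: 11:16 AM–4:19 PM = 5 h 3 min − 15 min = 4 h 48 min → rounds to 4 h 45 min
Total credited: 28 h 30 min.

28.50 hours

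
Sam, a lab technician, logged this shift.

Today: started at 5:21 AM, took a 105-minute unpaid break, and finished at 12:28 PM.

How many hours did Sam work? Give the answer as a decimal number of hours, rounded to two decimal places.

Today: 5:21 AM–12:28 PM = 7 h 7 min; less 105 min break → 5 h 22 min

5.37 hours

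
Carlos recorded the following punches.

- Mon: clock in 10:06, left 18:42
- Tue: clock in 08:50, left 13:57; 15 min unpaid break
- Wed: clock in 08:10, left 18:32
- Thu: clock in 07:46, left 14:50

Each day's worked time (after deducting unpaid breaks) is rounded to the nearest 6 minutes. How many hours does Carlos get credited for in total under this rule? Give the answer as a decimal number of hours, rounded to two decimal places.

Mon: 10:06–18:42 = 8 h 36 min → rounds to 8 h 36 min
Tue: 08:50–13:57 = 5 h 7 min − 15 min = 4 h 52 min → rounds to 4 h 54 min
Wed: 08:10–18:32 = 10 h 22 min → rounds to 10 h 24 min
Thu: 07:46–14:50 = 7 h 4 min → rounds to 7 h 6 min
Total credited: 31 h 0 min.

31.00 hours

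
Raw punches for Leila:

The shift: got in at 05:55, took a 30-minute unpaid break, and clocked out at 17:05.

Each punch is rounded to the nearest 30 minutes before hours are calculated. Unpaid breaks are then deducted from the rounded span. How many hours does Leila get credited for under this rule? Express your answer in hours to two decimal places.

The shift: in 05:55→06:00, out 17:05→17:00; 11 h 0 min − 30 min = 10 h 30 min

10.50 hours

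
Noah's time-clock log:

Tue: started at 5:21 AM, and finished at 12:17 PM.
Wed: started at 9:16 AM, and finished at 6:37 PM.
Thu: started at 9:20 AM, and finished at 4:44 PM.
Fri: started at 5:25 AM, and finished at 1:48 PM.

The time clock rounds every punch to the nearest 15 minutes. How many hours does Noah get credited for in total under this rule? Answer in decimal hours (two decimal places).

Tue: in 5:21 AM→5:15 AM, out 12:17 PM→12:15 PM; 7 h 0 min
Wed: in 9:16 AM→9:15 AM, out 6:37 PM→6:30 PM; 9 h 15 min
Thu: in 9:20 AM→9:15 AM, out 4:44 PM→4:45 PM; 7 h 30 min
Fri: in 5:25 AM→5:30 AM, out 1:48 PM→1:45 PM; 8 h 15 min
Total credited: 32 h 0 min.

32.00 hours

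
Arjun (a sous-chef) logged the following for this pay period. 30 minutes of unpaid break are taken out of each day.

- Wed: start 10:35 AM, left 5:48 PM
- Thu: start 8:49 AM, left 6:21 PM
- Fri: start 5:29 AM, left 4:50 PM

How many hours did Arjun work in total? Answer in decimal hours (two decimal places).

Wed: 10:35 AM–5:48 PM = 7 h 13 min; less 30 min break → 6 h 43 min
Thu: 8:49 AM–6:21 PM = 9 h 32 min; less 30 min break → 9 h 2 min
Fri: 5:29 AM–4:50 PM = 11 h 21 min; less 30 min break → 10 h 51 min
Total: 6 h 43 min + 9 h 2 min + 10 h 51 min = 26 h 36 min.

26.60 hours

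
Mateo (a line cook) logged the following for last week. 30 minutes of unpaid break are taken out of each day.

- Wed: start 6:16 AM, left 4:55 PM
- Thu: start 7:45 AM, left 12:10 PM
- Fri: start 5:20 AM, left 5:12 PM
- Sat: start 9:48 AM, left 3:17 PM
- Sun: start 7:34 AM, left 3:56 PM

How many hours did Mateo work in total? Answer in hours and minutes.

Wed: 6:16 AM–4:55 PM = 10 h 39 min; less 30 min break → 10 h 9 min
Thu: 7:45 AM–12:10 PM = 4 h 25 min; less 30 min break → 3 h 55 min
Fri: 5:20 AM–5:12 PM = 11 h 52 min; less 30 min break → 11 h 22 min
Sat: 9:48 AM–3:17 PM = 5 h 29 min; less 30 min break → 4 h 59 min
Sun: 7:34 AM–3:56 PM = 8 h 22 min; less 30 min break → 7 h 52 min
Total: 10 h 9 min + 3 h 55 min + 11 h 22 min + 4 h 59 min + 7 h 52 min = 38 h 17 min.

38 h 17 min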